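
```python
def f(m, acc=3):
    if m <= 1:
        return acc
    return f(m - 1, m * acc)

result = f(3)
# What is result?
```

Accumulator trace (n, acc): (3, 3) -> (2, 9) -> (1, 18) -> return 18

Answer: 18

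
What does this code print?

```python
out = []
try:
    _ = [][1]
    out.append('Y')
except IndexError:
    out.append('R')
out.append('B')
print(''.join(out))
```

Execution trace: 'R' (except IndexError) → 'B' (after the try/except). Output: RB

Answer: RB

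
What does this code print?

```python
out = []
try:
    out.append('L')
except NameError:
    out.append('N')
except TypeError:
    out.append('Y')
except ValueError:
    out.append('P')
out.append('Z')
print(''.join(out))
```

Execution trace: 'L' (try body, no exception) → 'Z' (after the try/except). Output: LZ

Answer: LZ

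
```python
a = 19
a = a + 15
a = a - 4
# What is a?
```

Trace:
`a = 19` → a = 19
`a = a + 15` → a = 34
`a = a - 4` → a = 30
So a = 30

Answer: 30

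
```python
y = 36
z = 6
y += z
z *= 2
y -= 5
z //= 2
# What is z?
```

Trace:
`y = 36` → y = 36
`z = 6` → z = 6
`y += z` → y = 42
`z *= 2` → z = 12
`y -= 5` → y = 37
`z //= 2` → z = 6
So z = 6

Answer: 6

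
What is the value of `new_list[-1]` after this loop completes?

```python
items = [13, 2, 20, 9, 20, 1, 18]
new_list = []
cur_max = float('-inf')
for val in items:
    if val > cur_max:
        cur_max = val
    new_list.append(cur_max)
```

Running max ends at 20
`new_list` takes the values: [] → [13] → [13, 13] → [13, 13, 20] → [13, 13, 20, 20] → [13, 13, 20, 20, 20] → [13, 13, 20, 20, 20, 20] → [13, 13, 20, 20, 20, 20, 20]
So `new_list[-1]` = 20

Answer: 20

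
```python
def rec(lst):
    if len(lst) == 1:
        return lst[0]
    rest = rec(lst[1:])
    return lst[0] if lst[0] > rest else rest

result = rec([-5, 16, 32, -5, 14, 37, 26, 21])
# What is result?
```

Recursive max over [-5, 16, 32, -5, 14, 37, 26, 21] = 37

Answer: 37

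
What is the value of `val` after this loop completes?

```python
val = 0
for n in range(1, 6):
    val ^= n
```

XOR of 1 to 5
`val` takes the values: 0 → 1 → 3 → 0 → 4 → 1

Answer: 1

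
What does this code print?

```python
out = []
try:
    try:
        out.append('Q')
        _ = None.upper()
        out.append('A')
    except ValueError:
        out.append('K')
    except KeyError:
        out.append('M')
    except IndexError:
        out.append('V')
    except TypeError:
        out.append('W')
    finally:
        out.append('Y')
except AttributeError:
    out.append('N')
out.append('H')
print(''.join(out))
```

Execution trace: 'Q' (try body) → 'Y' (finally) → 'N' (outer except AttributeError) → 'H' (after the try/except). Output: QYNH

Answer: QYNH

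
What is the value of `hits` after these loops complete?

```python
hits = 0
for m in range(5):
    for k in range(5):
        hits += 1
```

5 * 5 = 25
`hits` takes the values: 0 → 1 → 2 → 3 → 4 → 5 → 6 → 7 → 8 → 9 → 10 → 11 → 12 → 13 → 14 → 15 → 16 → 17 → 18 → 19 → 20 → 21 → 22 → 23 → 24 → 25

Answer: 25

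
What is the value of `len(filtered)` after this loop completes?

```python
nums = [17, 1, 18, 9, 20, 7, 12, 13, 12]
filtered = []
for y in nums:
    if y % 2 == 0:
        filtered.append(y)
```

Count even numbers in [17, 1, 18, 9, 20, 7, 12, 13, 12]
`filtered` takes the values: [] → [18] → [18, 20] → [18, 20, 12] → [18, 20, 12, 12]
So `len(filtered)` = 4

Answer: 4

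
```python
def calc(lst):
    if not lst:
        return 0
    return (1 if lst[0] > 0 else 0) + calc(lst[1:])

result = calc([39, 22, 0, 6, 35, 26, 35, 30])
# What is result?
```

Count of positive elements in [39, 22, 0, 6, 35, 26, 35, 30] = 7

Answer: 7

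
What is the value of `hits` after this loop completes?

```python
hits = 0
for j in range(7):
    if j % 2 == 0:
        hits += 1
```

Count numbers divisible by 2 in range(7)
`hits` takes the values: 0 → 1 → 2 → 3 → 4

Answer: 4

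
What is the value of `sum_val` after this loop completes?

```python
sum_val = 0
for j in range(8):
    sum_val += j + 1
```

Start at 0, add 1 to 8 = 36
`sum_val` takes the values: 0 → 1 → 3 → 6 → 10 → 15 → 21 → 28 → 36

Answer: 36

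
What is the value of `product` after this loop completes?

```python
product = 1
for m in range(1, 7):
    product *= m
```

6! = 720
`product` takes the values: 1 → 2 → 6 → 24 → 120 → 720

Answer: 720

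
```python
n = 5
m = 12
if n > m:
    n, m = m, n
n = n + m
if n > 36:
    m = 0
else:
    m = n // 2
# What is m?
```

Trace:
`n = 5` → n = 5
`m = 12` → m = 12
`if n > m: ...` → n > m is False → no variable changes
`n = n + m` → n = 17
`if n > 36: ...` → n > 36 is False, take else branch → m = 8
So m = 8

Answer: 8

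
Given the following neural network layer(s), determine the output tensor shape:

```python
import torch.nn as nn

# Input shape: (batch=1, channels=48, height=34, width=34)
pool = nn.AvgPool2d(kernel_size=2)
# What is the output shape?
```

Input: (1, 48, 34, 34) -> Output: (1, 48, 17, 17)

Answer: (1, 48, 17, 17)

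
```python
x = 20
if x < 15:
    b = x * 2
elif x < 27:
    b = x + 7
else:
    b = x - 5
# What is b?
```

Trace:
`x = 20` → x = 20
`if x < 15: ...` → x < 15 is False, x < 27 is True → b = 27
So b = 27

Answer: 27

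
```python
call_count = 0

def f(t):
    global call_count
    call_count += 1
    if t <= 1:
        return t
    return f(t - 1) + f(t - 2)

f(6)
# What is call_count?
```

Calls(t) = 1 + Calls(t-1) + Calls(t-2); Calls(0)=Calls(1)=1. For t=6 this gives 25.

Answer: 25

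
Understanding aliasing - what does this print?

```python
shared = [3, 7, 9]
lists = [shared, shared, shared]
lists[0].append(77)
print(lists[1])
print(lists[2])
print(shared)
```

Key concept: list of same reference.
Step by step:
`shared = [3, 7, 9]` → shared = [3, 7, 9]
`lists = [shared, shared, shared]` → lists = [[3, 7, 9], [3, 7, 9], [3, 7, 9]]
`lists[0].append(77)` → shared = [3, 7, 9, 77]; lists = [[3, 7, 9, 77], [3, 7, 9, 77], [3, 7, 9, 77]]
`print(lists[1])` → prints [3, 7, 9, 77]
`print(lists[2])` → prints [3, 7, 9, 77]
`print(shared)` → prints [3, 7, 9, 77]

Answer:
[3, 7, 9, 77]
[3, 7, 9, 77]
[3, 7, 9, 77]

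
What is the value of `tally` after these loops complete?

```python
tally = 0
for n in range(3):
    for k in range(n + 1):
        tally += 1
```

Triangle: 1 + 2 + ... + 3
`tally` takes the values: 0 → 1 → 2 → 3 → 4 → 5 → 6

Answer: 6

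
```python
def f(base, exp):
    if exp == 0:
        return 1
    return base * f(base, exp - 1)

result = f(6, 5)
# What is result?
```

f(6, 5) = 6 * 6 * 6 * 6 * 6 = 7776

Answer: 7776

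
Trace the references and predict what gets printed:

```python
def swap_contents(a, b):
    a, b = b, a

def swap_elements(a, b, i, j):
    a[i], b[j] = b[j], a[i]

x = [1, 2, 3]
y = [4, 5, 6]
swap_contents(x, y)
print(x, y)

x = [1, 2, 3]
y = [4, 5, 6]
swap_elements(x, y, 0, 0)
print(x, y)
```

Key concept: parameter rebinding vs mutation.
Step by step:
`x = [1, 2, 3]` → x = [1, 2, 3]
`y = [4, 5, 6]` → y = [4, 5, 6]
`swap_contents(x, y)` → no visible change to tracked variables
`print(x, y)` → prints [1, 2, 3] [4, 5, 6]
`x = [1, 2, 3]` → x = [1, 2, 3]
`y = [4, 5, 6]` → y = [4, 5, 6]
`swap_elements(x, y, 0, 0)` → x = [4, 2, 3]; y = [1, 5, 6]
`print(x, y)` → prints [4, 2, 3] [1, 5, 6]

Answer:
[1, 2, 3] [4, 5, 6]
[4, 2, 3] [1, 5, 6]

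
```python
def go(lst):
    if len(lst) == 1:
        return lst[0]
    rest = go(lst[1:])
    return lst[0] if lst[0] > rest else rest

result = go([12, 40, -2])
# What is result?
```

Recursive max over [12, 40, -2] = 40

Answer: 40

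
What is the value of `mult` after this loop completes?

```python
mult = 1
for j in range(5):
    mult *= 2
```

2^5 = 32
`mult` takes the values: 1 → 2 → 4 → 8 → 16 → 32

Answer: 32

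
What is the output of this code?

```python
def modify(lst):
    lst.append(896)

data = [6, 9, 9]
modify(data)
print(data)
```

Key concept: function modifies passed list.
Step by step:
`data = [6, 9, 9]` → data = [6, 9, 9]
`modify(data)` → data = [6, 9, 9, 896]
`print(data)` → prints [6, 9, 9, 896]

Answer: [6, 9, 9, 896]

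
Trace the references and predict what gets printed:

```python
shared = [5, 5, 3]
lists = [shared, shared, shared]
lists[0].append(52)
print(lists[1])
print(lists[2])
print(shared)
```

Key concept: list of same reference.
Step by step:
`shared = [5, 5, 3]` → shared = [5, 5, 3]
`lists = [shared, shared, shared]` → lists = [[5, 5, 3], [5, 5, 3], [5, 5, 3]]
`lists[0].append(52)` → shared = [5, 5, 3, 52]; lists = [[5, 5, 3, 52], [5, 5, 3, 52], [5, 5, 3, 52]]
`print(lists[1])` → prints [5, 5, 3, 52]
`print(lists[2])` → prints [5, 5, 3, 52]
`print(shared)` → prints [5, 5, 3, 52]

Answer:
[5, 5, 3, 52]
[5, 5, 3, 52]
[5, 5, 3, 52]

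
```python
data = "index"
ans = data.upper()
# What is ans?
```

Trace:
`data = "index"` → data = 'index'
`ans = data.upper()` → ans = 'INDEX'
So ans = 'INDEX'

Answer: 'INDEX'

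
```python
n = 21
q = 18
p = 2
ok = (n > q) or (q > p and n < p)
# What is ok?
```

Trace:
`n = 21` → n = 21
`q = 18` → q = 18
`p = 2` → p = 2
`ok = (n > q) or (q > p and n < p)` → ok = True
So ok = True

Answer: True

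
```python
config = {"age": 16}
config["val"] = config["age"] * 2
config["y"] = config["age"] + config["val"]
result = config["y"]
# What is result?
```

Trace:
`config = {"age": 16}` → config = {'age': 16}
`config["val"] = config["age"] * 2` → config = {'age': 16, 'val': 32}
`config["y"] = config["age"] + config["val"]` → config = {'age': 16, 'val': 32, 'y': 48}
`result = config["y"]` → result = 48
So result = 48

Answer: 48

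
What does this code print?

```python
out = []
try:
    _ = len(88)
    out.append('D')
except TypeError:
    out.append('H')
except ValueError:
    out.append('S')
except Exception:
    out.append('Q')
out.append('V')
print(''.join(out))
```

Execution trace: 'H' (except TypeError) → 'V' (after the try/except). Output: HV

Answer: HV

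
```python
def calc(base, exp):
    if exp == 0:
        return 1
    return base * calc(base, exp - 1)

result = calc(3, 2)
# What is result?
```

calc(3, 2) = 3 * 3 = 9

Answer: 9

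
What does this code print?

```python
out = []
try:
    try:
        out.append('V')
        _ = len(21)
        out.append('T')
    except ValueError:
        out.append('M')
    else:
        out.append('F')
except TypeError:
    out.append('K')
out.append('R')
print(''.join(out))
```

Execution trace: 'V' (try body) → 'K' (outer except TypeError) → 'R' (after the try/except). Output: VKR

Answer: VKR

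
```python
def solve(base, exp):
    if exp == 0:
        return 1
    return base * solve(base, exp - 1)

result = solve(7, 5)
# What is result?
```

solve(7, 5) = 7 * 7 * 7 * 7 * 7 = 16807

Answer: 16807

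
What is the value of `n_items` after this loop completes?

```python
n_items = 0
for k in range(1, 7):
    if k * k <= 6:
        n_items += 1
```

Count numbers where k² ≤ 6
`n_items` takes the values: 0 → 1 → 2

Answer: 2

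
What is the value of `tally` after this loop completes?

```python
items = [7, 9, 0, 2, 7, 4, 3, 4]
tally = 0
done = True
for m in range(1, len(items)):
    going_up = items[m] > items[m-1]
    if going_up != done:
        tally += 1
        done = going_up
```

Count direction changes in [7, 9, 0, 2, 7, 4, 3, 4]
`tally` takes the values: 0 → 1 → 2 → 3 → 4

Answer: 4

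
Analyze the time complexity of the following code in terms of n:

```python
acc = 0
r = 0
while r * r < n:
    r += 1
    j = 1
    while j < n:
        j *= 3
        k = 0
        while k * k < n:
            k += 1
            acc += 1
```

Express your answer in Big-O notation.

Each loop level contributes: √n × log n × √n. Multiplying the contributions gives O(n log n).

Answer: O(n log n)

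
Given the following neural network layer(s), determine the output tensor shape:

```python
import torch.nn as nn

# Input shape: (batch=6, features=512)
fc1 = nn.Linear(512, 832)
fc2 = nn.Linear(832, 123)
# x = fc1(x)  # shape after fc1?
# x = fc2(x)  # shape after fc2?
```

Input: (6, 512) -> after fc1: (6, 832) -> Output: (6, 123)

Answer: (6, 123)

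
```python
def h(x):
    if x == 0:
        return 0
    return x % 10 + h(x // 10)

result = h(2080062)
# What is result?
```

Sum of digits of 2080062: 2 + 6 + 0 + 0 + 8 + 0 + 2 = 18

Answer: 18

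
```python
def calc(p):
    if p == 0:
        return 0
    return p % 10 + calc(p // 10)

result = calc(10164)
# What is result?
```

Sum of digits of 10164: 4 + 6 + 1 + 0 + 1 = 12

Answer: 12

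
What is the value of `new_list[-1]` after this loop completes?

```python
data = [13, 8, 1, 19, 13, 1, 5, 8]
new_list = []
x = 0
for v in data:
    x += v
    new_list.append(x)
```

Cumulative sum ends at 68
`new_list` takes the values: [] → [13] → [13, 21] → [13, 21, 22] → [13, 21, 22, 41] → [13, 21, 22, 41, 54] → [13, 21, 22, 41, 54, 55] → [13, 21, 22, 41, 54, 55, 60] → [13, 21, 22, 41, 54, 55, 60, 68]
So `new_list[-1]` = 68

Answer: 68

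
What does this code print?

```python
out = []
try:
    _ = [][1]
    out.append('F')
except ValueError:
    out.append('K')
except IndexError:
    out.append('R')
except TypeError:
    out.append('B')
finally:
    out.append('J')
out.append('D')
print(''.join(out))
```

Execution trace: 'R' (except IndexError) → 'J' (finally) → 'D' (after the try/except). Output: RJD

Answer: RJD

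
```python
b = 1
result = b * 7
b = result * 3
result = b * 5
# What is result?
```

Trace:
`b = 1` → b = 1
`result = b * 7` → result = 7
`b = result * 3` → b = 21
`result = b * 5` → result = 105
So result = 105

Answer: 105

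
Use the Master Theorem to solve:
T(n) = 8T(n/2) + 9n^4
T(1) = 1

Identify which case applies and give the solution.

a=8, b=2, f(n)=9n^4. log_2(8) = 3. Since c=4 > 3 and the regularity condition holds (8(n/2)^4 = (8/2^4)n^4 with 8/2^4 < 1), Case 3 applies: T(n) = Θ(f(n)) = O(n^4).

Answer: O(n^4) - Case 3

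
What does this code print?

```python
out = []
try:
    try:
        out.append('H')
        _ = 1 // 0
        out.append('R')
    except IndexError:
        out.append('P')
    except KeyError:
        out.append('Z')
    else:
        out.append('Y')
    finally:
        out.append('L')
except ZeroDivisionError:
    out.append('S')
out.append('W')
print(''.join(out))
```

Execution trace: 'H' (try body) → 'L' (finally) → 'S' (outer except ZeroDivisionError) → 'W' (after the try/except). Output: HLSW

Answer: HLSW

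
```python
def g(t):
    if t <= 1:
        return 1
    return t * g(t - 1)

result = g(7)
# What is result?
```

g(7) = 7 * 6 * 5 * 4 * 3 * 2 * 1 = 5040

Answer: 5040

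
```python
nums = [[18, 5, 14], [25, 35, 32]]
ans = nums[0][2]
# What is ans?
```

Trace:
`nums = [[18, 5, 14], [25, 35, 32]]` → nums = [[18, 5, 14], [25, 35, 32]]
`ans = nums[0][2]` → ans = 14
So ans = 14

Answer: 14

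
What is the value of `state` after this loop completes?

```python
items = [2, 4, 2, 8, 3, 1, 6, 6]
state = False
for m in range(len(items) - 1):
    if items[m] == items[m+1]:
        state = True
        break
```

Check consecutive duplicates in [2, 4, 2, 8, 3, 1, 6, 6]
`state` takes the values: False → True

Answer: True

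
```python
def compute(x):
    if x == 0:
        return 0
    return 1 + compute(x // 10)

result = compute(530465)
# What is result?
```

Count of digits of 530465: 6

Answer: 6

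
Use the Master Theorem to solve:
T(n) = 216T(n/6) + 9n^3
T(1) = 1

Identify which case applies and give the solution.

a=216, b=6, f(n)=9n^3. log_6(216) = 3. Since c=3 = 3, Case 2 applies: T(n) = Θ(n^log_b(a) · log n) = O(n^3 log n).

Answer: O(n^3 log n) - Case 2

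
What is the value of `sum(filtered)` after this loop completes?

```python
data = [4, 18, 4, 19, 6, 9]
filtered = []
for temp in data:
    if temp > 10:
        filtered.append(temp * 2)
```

Sum of doubled values > 10
`filtered` takes the values: [] → [36] → [36, 38]
So `sum(filtered)` = 74

Answer: 74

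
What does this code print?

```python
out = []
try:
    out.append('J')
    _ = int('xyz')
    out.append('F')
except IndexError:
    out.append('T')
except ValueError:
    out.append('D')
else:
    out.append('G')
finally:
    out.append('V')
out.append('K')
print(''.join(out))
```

Execution trace: 'J' (try body) → 'D' (except ValueError) → 'V' (finally) → 'K' (after the try/except). Output: JDVK

Answer: JDVK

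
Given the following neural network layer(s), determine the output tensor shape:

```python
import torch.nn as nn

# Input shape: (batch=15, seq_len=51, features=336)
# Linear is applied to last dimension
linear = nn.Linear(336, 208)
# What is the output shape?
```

Input: (15, 51, 336) -> Output: (15, 51, 208)

Answer: (15, 51, 208)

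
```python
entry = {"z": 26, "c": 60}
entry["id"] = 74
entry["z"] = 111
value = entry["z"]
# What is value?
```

Trace:
`entry = {"z": 26, "c": 60}` → entry = {'z': 26, 'c': 60}
`entry["id"] = 74` → entry = {'z': 26, 'c': 60, 'id': 74}
`entry["z"] = 111` → entry = {'z': 111, 'c': 60, 'id': 74}
`value = entry["z"]` → value = 111
So value = 111

Answer: 111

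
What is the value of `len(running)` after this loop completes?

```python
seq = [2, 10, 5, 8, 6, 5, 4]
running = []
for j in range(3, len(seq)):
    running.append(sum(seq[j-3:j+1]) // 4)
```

Number of 4-element averages
`running` takes the values: [] → [6] → [6, 7] → [6, 7, 6] → [6, 7, 6, 5]
So `len(running)` = 4

Answer: 4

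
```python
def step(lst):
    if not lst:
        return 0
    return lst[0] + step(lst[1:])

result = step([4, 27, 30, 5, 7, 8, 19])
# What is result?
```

4 + 27 + 30 + 5 + 7 + 8 + 19 + 0 = 100

Answer: 100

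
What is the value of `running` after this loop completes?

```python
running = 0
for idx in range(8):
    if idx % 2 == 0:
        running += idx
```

Sum of even numbers 0 to 7
`running` takes the values: 0 → 2 → 6 → 12

Answer: 12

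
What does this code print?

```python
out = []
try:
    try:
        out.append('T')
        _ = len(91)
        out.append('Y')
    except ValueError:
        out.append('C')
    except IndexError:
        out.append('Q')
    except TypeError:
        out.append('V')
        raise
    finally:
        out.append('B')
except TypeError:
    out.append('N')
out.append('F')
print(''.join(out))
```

Execution trace: 'T' (try body) → 'V' (except TypeError) → 'B' (finally) → 'N' (outer except TypeError) → 'F' (after the try/except). Output: TVBNF

Answer: TVBNF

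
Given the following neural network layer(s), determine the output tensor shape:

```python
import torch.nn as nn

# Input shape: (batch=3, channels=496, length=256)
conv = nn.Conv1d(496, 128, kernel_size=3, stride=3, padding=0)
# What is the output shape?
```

Input: (3, 496, 256) -> Output: (3, 128, 85)

Answer: (3, 128, 85)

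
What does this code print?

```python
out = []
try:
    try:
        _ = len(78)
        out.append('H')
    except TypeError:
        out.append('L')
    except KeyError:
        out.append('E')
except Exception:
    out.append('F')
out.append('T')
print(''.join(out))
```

Execution trace: 'L' (inner except TypeError) → 'T' (after the try/except). Output: LT

Answer: LT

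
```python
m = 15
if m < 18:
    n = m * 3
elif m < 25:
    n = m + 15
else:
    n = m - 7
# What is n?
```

Trace:
`m = 15` → m = 15
`if m < 18: ...` → m < 18 is True → n = 45
So n = 45

Answer: 45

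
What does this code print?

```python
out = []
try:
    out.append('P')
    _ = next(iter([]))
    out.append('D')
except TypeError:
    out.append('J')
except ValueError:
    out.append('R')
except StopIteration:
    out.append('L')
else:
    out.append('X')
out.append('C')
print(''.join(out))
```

Execution trace: 'P' (try body) → 'L' (except StopIteration) → 'C' (after the try/except). Output: PLC

Answer: PLC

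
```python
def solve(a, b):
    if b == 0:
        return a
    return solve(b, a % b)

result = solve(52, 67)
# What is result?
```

solve(52, 67) -> solve(67, 52) -> solve(52, 15) -> solve(15, 7) -> solve(7, 1) -> solve(1, 0) -> 1

Answer: 1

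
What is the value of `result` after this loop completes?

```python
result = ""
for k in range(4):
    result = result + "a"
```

Repeat 'a' 4 times
`result` takes the values: "" → "a" → "aa" → "aaa" → "aaaa"

Answer: "aaaa"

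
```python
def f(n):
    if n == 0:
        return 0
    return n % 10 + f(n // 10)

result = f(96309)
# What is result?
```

Sum of digits of 96309: 9 + 0 + 3 + 6 + 9 = 27

Answer: 27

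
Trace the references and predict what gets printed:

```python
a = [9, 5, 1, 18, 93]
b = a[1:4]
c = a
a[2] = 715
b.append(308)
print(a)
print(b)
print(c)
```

Key concept: slice vs alias.
Step by step:
`a = [9, 5, 1, 18, 93]` → a = [9, 5, 1, 18, 93]
`b = a[1:4]` → b = [5, 1, 18]
`c = a` → c = [9, 5, 1, 18, 93] (same object as a)
`a[2] = 715` → a = [9, 5, 715, 18, 93] (same object as c); c = [9, 5, 715, 18, 93] (same object as a)
`b.append(308)` → b = [5, 1, 18, 308]
`print(a)` → prints [9, 5, 715, 18, 93]
`print(b)` → prints [5, 1, 18, 308]
`print(c)` → prints [9, 5, 715, 18, 93]

Answer:
[9, 5, 715, 18, 93]
[5, 1, 18, 308]
[9, 5, 715, 18, 93]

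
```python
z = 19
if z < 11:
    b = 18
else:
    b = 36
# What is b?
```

Trace:
`z = 19` → z = 19
`if z < 11: ...` → z < 11 is False, take else branch → b = 36
So b = 36

Answer: 36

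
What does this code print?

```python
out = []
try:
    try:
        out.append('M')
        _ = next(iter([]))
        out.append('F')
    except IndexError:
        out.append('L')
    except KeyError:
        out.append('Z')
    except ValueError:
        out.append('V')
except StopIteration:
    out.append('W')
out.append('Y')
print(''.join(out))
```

Execution trace: 'M' (try body) → 'W' (outer except StopIteration) → 'Y' (after the try/except). Output: MWY

Answer: MWY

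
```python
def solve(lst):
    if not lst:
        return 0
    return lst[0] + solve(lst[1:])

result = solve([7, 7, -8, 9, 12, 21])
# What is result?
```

7 + 7 + (-8) + 9 + 12 + 21 + 0 = 48

Answer: 48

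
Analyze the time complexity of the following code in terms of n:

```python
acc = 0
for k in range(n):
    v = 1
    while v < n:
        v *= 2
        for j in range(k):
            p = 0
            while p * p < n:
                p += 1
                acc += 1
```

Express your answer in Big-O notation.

Each loop level contributes: n × log n × n × √n. Multiplying the contributions gives O(n^2√n log n).

Answer: O(n^2√n log n)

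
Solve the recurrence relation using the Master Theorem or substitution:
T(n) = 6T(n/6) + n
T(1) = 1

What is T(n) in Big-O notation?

By Master Theorem: a=6, b=6, f(n)=n. Since log_6(6) = 1 and f(n) = Θ(n^1), Case 2 applies. T(n) = O(n log n).

Answer: O(n log n)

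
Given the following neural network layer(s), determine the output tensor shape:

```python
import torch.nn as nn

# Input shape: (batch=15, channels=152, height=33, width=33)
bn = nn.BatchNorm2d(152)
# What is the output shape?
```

Input: (15, 152, 33, 33) -> Output: (15, 152, 33, 33)

Answer: (15, 152, 33, 33)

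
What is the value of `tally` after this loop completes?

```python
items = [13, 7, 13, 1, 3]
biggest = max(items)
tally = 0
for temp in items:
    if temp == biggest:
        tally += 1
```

Count of max value 13 in [13, 7, 13, 1, 3]
`tally` takes the values: 0 → 1 → 2

Answer: 2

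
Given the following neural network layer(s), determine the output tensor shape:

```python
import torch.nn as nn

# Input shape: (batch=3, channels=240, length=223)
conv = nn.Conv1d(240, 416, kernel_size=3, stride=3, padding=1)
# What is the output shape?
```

Input: (3, 240, 223) -> Output: (3, 416, 75)

Answer: (3, 416, 75)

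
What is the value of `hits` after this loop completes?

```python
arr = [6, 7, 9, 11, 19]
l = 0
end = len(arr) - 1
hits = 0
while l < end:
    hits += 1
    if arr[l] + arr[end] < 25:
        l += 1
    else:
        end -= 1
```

Steps to find pair summing to 25
`hits` takes the values: 0 → 1 → 2 → 3 → 4

Answer: 4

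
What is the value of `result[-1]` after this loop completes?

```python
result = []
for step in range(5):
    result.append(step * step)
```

Last element of squares 0 to 4
`result` takes the values: [] → [0] → [0, 1] → [0, 1, 4] → [0, 1, 4, 9] → [0, 1, 4, 9, 16]
So `result[-1]` = 16

Answer: 16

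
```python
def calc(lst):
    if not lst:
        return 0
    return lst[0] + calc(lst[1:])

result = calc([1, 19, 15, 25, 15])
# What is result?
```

1 + 19 + 15 + 25 + 15 + 0 = 75

Answer: 75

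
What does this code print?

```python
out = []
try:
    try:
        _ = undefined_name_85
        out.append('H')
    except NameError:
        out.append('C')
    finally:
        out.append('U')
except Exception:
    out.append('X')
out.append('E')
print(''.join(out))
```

Execution trace: 'C' (inner except NameError) → 'U' (inner finally) → 'E' (after the try/except). Output: CUE

Answer: CUE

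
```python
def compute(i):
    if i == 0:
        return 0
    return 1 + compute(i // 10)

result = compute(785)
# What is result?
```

Count of digits of 785: 3

Answer: 3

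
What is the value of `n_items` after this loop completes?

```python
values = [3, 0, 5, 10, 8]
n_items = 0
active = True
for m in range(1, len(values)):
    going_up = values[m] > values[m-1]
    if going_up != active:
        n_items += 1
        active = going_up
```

Count direction changes in [3, 0, 5, 10, 8]
`n_items` takes the values: 0 → 1 → 2 → 3

Answer: 3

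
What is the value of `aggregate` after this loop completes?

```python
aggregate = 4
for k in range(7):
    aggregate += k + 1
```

Start at 4, add 1 to 7 = 32
`aggregate` takes the values: 4 → 5 → 7 → 10 → 14 → 19 → 25 → 32

Answer: 32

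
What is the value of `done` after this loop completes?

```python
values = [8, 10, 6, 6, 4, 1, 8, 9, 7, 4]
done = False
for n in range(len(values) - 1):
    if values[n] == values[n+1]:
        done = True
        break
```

Check consecutive duplicates in [8, 10, 6, 6, 4, 1, 8, 9, 7, 4]
`done` takes the values: False → True

Answer: True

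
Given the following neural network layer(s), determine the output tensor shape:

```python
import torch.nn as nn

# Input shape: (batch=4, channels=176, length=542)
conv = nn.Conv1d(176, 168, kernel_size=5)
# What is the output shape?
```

Input: (4, 176, 542) -> Output: (4, 168, 538)

Answer: (4, 168, 538)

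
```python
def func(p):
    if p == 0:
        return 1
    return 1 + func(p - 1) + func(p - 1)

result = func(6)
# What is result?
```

func(p) = 1 + 2·func(p-1), func(0)=1. Closed form: (1+1)·2^6 - 1 = 127.

Answer: 127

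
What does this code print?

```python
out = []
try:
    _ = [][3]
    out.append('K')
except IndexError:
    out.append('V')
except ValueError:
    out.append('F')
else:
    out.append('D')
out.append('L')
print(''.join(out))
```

Execution trace: 'V' (except IndexError) → 'L' (after the try/except). Output: VL

Answer: VL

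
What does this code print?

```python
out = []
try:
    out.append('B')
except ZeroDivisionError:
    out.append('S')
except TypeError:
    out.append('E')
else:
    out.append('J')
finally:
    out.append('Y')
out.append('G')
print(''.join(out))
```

Execution trace: 'B' (try body, no exception) → 'J' (else) → 'Y' (finally) → 'G' (after the try/except). Output: BJYG

Answer: BJYG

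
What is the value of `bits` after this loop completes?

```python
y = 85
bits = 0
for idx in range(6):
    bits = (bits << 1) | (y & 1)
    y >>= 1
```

Reverse lowest 6 bits of 85
`bits` takes the values: 0 → 1 → 2 → 5 → 10 → 21 → 42

Answer: 42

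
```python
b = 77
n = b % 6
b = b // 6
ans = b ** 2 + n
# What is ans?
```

Trace:
`b = 77` → b = 77
`n = b % 6` → n = 5
`b = b // 6` → b = 12
`ans = b ** 2 + n` → ans = 149
So ans = 149

Answer: 149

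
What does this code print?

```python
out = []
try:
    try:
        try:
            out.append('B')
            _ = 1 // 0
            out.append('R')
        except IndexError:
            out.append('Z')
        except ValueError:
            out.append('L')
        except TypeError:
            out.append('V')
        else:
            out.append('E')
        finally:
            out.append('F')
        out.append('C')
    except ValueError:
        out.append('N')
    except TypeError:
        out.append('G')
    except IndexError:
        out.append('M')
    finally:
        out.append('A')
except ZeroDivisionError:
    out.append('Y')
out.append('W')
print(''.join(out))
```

Execution trace: 'B' (inner try body) → 'F' (inner finally) → 'A' (finally) → 'Y' (outer except ZeroDivisionError) → 'W' (after the try/except). Output: BFAYW

Answer: BFAYW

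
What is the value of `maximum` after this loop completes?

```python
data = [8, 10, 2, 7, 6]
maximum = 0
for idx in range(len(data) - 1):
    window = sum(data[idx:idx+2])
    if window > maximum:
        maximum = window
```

Max sum of 2-element window in [8, 10, 2, 7, 6]
`maximum` takes the values: 0 → 18

Answer: 18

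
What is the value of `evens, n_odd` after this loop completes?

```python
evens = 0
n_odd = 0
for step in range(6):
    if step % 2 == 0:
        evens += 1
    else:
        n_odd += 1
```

Count evens and odds in range(6)
`evens, n_odd` takes the values: (0, 0) → (1, 0) → (1, 1) → (2, 1) → (2, 2) → (3, 2) → (3, 3)

Answer: 3, 3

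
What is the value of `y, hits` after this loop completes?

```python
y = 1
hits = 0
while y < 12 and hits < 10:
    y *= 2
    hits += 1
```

Double until >= 12 or 10 iterations
`y, hits` takes the values: (1, 0) → (2, 0) → (2, 1) → (4, 1) → (4, 2) → (8, 2) → (8, 3) → (16, 3) → (16, 4)

Answer: 16, 4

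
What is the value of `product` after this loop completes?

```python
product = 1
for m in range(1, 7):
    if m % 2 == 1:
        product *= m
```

Product of odd numbers 1 to 6
`product` takes the values: 1 → 3 → 15

Answer: 15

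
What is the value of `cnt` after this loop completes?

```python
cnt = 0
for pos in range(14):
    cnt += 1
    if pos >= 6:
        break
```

Loop breaks when pos reaches 6, cnt is 7
`cnt` takes the values: 0 → 1 → 2 → 3 → 4 → 5 → 6 → 7

Answer: 7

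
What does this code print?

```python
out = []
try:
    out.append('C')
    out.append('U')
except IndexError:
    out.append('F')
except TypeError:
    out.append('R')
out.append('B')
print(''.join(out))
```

Execution trace: 'C' (try body) → 'U' (try body, no exception) → 'B' (after the try/except). Output: CUB

Answer: CUB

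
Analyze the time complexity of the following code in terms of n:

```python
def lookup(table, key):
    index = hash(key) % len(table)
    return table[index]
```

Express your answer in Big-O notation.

This is Hash table lookup (average case). Time complexity: O(1).

Answer: O(1)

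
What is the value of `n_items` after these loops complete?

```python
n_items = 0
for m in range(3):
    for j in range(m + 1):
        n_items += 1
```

Triangle: 1 + 2 + ... + 3
`n_items` takes the values: 0 → 1 → 2 → 3 → 4 → 5 → 6

Answer: 6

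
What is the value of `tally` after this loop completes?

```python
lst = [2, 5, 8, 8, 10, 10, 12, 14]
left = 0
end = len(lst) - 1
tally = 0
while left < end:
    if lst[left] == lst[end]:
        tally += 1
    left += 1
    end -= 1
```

Count matching pairs from ends
`tally` takes the values: 0

Answer: 0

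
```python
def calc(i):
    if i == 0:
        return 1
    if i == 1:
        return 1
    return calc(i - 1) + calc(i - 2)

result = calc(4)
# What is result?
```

Build up from base cases: calc(0)=1, calc(1)=1, calc(2)=2, calc(3)=3, calc(4)=5

Answer: 5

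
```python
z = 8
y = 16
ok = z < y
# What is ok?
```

Trace:
`z = 8` → z = 8
`y = 16` → y = 16
`ok = z < y` → ok = True
So ok = True

Answer: True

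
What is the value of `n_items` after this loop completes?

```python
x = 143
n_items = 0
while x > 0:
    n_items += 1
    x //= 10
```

Count digits by repeated division by 10
`n_items` takes the values: 0 → 1 → 2 → 3

Answer: 3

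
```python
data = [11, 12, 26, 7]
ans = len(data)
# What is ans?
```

Trace:
`data = [11, 12, 26, 7]` → data = [11, 12, 26, 7]
`ans = len(data)` → ans = 4
So ans = 4

Answer: 4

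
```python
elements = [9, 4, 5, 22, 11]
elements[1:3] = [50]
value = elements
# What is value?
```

Trace:
`elements = [9, 4, 5, 22, 11]` → elements = [9, 4, 5, 22, 11]
`elements[1:3] = [50]` → elements = [9, 50, 22, 11]
`value = elements` → value = [9, 50, 22, 11]
So value = [9, 50, 22, 11]

Answer: [9, 50, 22, 11]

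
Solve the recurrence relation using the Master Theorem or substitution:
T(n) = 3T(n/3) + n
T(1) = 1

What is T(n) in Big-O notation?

By Master Theorem: a=3, b=3, f(n)=n. Since log_3(3) = 1 and f(n) = Θ(n^1), Case 2 applies. T(n) = O(n log n).

Answer: O(n log n)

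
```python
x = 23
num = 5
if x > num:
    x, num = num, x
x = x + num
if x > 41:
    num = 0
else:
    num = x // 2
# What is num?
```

Trace:
`x = 23` → x = 23
`num = 5` → num = 5
`if x > num: ...` → x > num is True → x = 5; num = 23
`x = x + num` → x = 28
`if x > 41: ...` → x > 41 is False, take else branch → num = 14
So num = 14

Answer: 14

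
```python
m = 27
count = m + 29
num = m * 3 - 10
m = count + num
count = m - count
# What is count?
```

Trace:
`m = 27` → m = 27
`count = m + 29` → count = 56
`num = m * 3 - 10` → num = 71
`m = count + num` → m = 127
`count = m - count` → count = 71
So count = 71

Answer: 71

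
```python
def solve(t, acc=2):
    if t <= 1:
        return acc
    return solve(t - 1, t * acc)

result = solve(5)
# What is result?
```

Accumulator trace (n, acc): (5, 2) -> (4, 10) -> (3, 40) -> (2, 120) -> (1, 240) -> return 240

Answer: 240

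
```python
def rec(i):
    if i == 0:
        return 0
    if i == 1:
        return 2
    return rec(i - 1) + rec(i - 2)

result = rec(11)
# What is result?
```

Build up from base cases: rec(0)=0, rec(1)=2, rec(2)=2, rec(3)=4, rec(4)=6, rec(5)=10, rec(6)=16, ..., rec(11)=178

Answer: 178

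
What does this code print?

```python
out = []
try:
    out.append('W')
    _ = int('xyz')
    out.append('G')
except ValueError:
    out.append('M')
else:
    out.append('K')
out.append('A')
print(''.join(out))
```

Execution trace: 'W' (try body) → 'M' (except ValueError) → 'A' (after the try/except). Output: WMA

Answer: WMA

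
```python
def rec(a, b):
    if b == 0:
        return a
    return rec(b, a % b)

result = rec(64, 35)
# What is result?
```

rec(64, 35) -> rec(35, 29) -> rec(29, 6) -> rec(6, 5) -> rec(5, 1) -> rec(1, 0) -> 1

Answer: 1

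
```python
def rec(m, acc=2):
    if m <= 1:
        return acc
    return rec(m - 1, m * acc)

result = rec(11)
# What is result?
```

Accumulator trace (n, acc): (11, 2) -> (10, 22) -> (9, 220) -> (8, 1980) -> (7, 15840) -> (6, 110880) -> (5, 665280) -> (4, 3326400) -> (3, 13305600) -> (2, 39916800) -> (1, 79833600) -> return 79833600

Answer: 79833600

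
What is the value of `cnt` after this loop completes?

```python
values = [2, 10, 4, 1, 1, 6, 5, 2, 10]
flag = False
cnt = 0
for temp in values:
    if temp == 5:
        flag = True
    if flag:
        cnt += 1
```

Count elements after first 5 in [2, 10, 4, 1, 1, 6, 5, 2, 10]
`cnt` takes the values: 0 → 1 → 2 → 3

Answer: 3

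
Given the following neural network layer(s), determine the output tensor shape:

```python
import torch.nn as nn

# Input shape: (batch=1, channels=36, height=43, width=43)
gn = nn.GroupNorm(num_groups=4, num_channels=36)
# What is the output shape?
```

Input: (1, 36, 43, 43) -> Output: (1, 36, 43, 43)

Answer: (1, 36, 43, 43)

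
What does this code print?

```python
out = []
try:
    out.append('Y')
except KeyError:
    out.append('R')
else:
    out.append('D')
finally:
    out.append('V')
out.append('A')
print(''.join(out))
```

Execution trace: 'Y' (try body, no exception) → 'D' (else) → 'V' (finally) → 'A' (after the try/except). Output: YDVA

Answer: YDVA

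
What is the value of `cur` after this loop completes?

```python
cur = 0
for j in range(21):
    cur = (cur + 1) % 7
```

Increment mod 7, 21 times = 0
`cur` takes the values: 0 → 1 → 2 → 3 → 4 → 5 → 6 → 0 → 1 → 2 → 3 → 4 → 5 → 6 → 0 → 1 → 2 → 3 → 4 → 5 → 6 → 0

Answer: 0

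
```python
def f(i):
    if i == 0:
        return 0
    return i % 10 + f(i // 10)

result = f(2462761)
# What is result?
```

Sum of digits of 2462761: 1 + 6 + 7 + 2 + 6 + 4 + 2 = 28

Answer: 28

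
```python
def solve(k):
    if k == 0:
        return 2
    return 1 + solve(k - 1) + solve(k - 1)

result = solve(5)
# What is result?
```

solve(k) = 1 + 2·solve(k-1), solve(0)=2. Closed form: (2+1)·2^5 - 1 = 95.

Answer: 95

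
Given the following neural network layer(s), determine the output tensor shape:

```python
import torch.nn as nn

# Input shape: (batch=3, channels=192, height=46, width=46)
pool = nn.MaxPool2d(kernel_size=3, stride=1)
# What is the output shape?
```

Input: (3, 192, 46, 46) -> Output: (3, 192, 44, 44)

Answer: (3, 192, 44, 44)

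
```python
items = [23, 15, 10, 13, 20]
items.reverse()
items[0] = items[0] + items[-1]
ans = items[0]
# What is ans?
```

Trace:
`items = [23, 15, 10, 13, 20]` → items = [23, 15, 10, 13, 20]
`items.reverse()` → items = [20, 13, 10, 15, 23]
`items[0] = items[0] + items[-1]` → items = [43, 13, 10, 15, 23]
`ans = items[0]` → ans = 43
So ans = 43

Answer: 43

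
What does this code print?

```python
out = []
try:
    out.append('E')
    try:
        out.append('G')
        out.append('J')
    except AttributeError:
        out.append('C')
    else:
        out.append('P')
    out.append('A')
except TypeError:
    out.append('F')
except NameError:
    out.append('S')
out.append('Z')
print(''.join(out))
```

Execution trace: 'E' (try body) → 'G' (inner try body) → 'J' (inner try body, no exception) → 'P' (inner else) → 'A' (try body, no exception) → 'Z' (after the try/except). Output: EGJPAZ

Answer: EGJPAZ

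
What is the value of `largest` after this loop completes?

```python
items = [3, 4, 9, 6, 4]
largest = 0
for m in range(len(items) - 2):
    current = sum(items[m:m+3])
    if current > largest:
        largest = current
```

Max sum of 3-element window in [3, 4, 9, 6, 4]
`largest` takes the values: 0 → 16 → 19

Answer: 19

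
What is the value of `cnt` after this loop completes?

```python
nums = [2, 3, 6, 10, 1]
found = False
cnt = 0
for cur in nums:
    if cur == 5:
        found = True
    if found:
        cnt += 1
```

Count elements after first 5 in [2, 3, 6, 10, 1]
`cnt` takes the values: 0

Answer: 0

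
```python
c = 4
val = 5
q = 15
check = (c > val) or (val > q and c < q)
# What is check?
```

Trace:
`c = 4` → c = 4
`val = 5` → val = 5
`q = 15` → q = 15
`check = (c > val) or (val > q and c < q)` → check = False
So check = False

Answer: False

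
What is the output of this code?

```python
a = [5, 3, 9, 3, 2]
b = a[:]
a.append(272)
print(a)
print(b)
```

Key concept: slice [:] creates copy.
Step by step:
`a = [5, 3, 9, 3, 2]` → a = [5, 3, 9, 3, 2]
`b = a[:]` → b = [5, 3, 9, 3, 2]
`a.append(272)` → a = [5, 3, 9, 3, 2, 272]
`print(a)` → prints [5, 3, 9, 3, 2, 272]
`print(b)` → prints [5, 3, 9, 3, 2]

Answer:
[5, 3, 9, 3, 2, 272]
[5, 3, 9, 3, 2]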